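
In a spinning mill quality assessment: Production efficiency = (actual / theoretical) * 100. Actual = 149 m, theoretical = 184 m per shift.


Formula: Efficiency% = (Actual output / Theoretical output) * 100
Efficiency% = (149 / 184) * 100
Efficiency% = 0.809783 * 100 = 80.9783% ≈ 81.0%

81.0%


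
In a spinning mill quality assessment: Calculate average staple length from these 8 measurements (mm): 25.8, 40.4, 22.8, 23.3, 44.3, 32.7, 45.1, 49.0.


Formula: Mean = sum of lengths / count
Sum = 25.8 + 40.4 + 22.8 + 23.3 + 44.3 + 32.7 + 45.1 + 49.0
Sum = 283.4 mm
Mean = 283.4 / 8 = 35.43 mm

35.43 mm


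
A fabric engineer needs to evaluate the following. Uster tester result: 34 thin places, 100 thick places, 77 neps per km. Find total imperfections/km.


Formula: Total = thin places + thick places + neps
Total = 34 + 100 + 77
Total = 211 imperfections/km

211 imperfections/km


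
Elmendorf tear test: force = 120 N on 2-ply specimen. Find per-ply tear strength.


Formula: Per-ply strength = Total force / Number of plies
Per-ply = 120 N / 2
Per-ply = 60 N

60 N


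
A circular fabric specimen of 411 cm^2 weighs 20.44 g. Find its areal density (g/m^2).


Formula: GSM = mass_g / area_m2
Step 1: Convert area: 411 cm^2 = 411 / 10000 = 0.0411 m^2
Step 2: GSM = 20.44 g / 0.0411 m^2 = 497.3 g/m^2

497.3 g/m^2


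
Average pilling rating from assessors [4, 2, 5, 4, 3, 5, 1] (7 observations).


Formula: Mean = sum / count
Sum = 4 + 2 + 5 + 4 + 3 + 5 + 1 = 24
Mean = 24 / 7 = 3.4

3.4


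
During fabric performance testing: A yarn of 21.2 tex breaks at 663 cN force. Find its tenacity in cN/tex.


Formula: Tenacity = Breaking force / Linear density
Tenacity = 663 cN / 21.2 tex
Tenacity = 31.27 cN/tex

31.27 cN/tex


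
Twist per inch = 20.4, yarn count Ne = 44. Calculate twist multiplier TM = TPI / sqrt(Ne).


Formula: TM = TPI / sqrt(Ne)
Step 1: sqrt(Ne) = sqrt(44) = 6.6332
Step 2: TM = 20.4 / 6.6332 = 3.08

3.08 TM


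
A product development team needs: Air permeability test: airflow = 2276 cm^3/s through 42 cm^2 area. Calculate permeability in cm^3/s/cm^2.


Formula: Air Permeability = Airflow / Test Area
AP = 2276 cm^3/s / 42 cm^2
AP = 54.2 cm^3/s/cm^2

54.2 cm^3/s/cm^2


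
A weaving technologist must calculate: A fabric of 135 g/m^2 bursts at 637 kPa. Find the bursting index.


Formula: Bursting Index = Bursting Strength / Fabric GSM
BI = 637 kPa / 135 g/m^2
BI = 4.719 kPa/(g/m^2)

4.719 kPa/(g/m^2)


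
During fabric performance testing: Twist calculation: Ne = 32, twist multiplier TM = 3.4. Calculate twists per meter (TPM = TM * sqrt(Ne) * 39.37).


Formula: TPM = TM * sqrt(Ne) * 39.37
Step 1: sqrt(Ne) = sqrt(32) = 5.6569
Step 2: TM * sqrt(Ne) = 3.4 * 5.6569 = 19.2335
Step 3: TPM = 19.2335 * 39.37 = 757 twists/m

757 twists/m


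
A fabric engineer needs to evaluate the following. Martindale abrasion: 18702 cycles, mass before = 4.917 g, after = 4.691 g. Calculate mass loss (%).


Formula: Mass loss% = ((m_before - m_after) / m_before) * 100
Step 1: Mass loss = 4.917 - 4.691 = 0.226 g
Step 2: Ratio = 0.226 / 4.917 = 0.045963
Step 3: Mass loss% = 0.045963 * 100 = 4.5963% ≈ 4.60%

4.60%


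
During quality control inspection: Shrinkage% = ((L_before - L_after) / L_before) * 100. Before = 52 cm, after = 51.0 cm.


Formula: Shrinkage% = ((L_before - L_after) / L_before) * 100
Step 1: Shrinkage = 52 - 51.0 = 1.0 cm
Step 2: Shrinkage% = (1.0 / 52) * 100
Step 3: Shrinkage% = 0.019231 * 100 = 1.9231% ≈ 1.9%

1.9%


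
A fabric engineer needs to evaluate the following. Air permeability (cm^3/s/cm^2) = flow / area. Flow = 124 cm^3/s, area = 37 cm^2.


Formula: Air Permeability = Airflow / Test Area
AP = 124 cm^3/s / 37 cm^2
AP = 3.4 cm^3/s/cm^2

3.4 cm^3/s/cm^2


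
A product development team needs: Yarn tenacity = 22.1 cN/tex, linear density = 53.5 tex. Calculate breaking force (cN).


Formula: Breaking force = Tenacity * Linear density
F = 22.1 cN/tex * 53.5 tex
F = 1182.35 cN

1182.35 cN


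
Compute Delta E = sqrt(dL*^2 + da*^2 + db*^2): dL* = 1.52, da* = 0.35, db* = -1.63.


Formula: Delta E = sqrt(dL*^2 + da*^2 + db*^2)
Step 1: dL*^2 = 1.52^2 = 2.3104
Step 2: da*^2 = 0.35^2 = 0.1225
Step 3: db*^2 = (-1.63)^2 = 2.6569
Step 4: Sum = 2.3104 + 0.1225 + 2.6569 = 5.0898
Step 5: Delta E = sqrt(5.0898) = 2.26

2.26 Delta E


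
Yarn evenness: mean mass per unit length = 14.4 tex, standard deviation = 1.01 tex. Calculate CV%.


Formula: CV% = (standard deviation / mean) * 100
Step 1: Ratio = 1.01 / 14.4 = 0.070139
Step 2: CV% = 0.070139 * 100 = 7.0139% ≈ 7.0%

7.0%


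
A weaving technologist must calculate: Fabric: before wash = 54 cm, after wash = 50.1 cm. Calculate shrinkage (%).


Formula: Shrinkage% = ((L_before - L_after) / L_before) * 100
Step 1: Shrinkage = 54 - 50.1 = 3.9 cm
Step 2: Shrinkage% = (3.9 / 54) * 100
Step 3: Shrinkage% = 0.072222 * 100 = 7.2222% ≈ 7.2%

7.2%


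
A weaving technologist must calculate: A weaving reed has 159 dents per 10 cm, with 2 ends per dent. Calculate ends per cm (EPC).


Formula: EPC = (dents per 10 cm * ends per dent) / 10
Step 1: Total ends per 10 cm = 159 * 2 = 318
Step 2: EPC = 318 / 10 = 31.8 ends/cm

31.8 ends/cm


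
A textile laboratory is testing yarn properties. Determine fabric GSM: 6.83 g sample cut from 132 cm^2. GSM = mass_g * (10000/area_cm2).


Formula: GSM = mass_g / area_m2
Step 1: Convert area: 132 cm^2 = 132 / 10000 = 0.0132 m^2
Step 2: GSM = 6.83 g / 0.0132 m^2 = 517.4 g/m^2

517.4 g/m^2


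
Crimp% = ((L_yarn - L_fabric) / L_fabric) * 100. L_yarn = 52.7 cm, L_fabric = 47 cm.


Formula: Crimp% = ((L_yarn - L_fabric) / L_fabric) * 100
Step 1: Extension = 52.7 - 47 = 5.7 cm
Step 2: Crimp% = (5.7 / 47) * 100
Step 3: Crimp% = 0.121277 * 100 = 12.1277% ≈ 12.1%

12.1%


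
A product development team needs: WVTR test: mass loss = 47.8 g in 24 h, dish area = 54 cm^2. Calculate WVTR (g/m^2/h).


Formula: WVTR = mass_loss / (area * time)
Step 1: Convert area: 54 cm^2 = 0.0054 m^2
Step 2: WVTR = 47.8 g / (0.0054 m^2 * 24 h)
Step 3: WVTR = 47.8 / 0.1296 = 368.8 g/m^2/h

368.8 g/m^2/h


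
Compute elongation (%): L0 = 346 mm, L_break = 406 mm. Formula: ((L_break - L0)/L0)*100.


Formula: Elongation (%) = ((L_break - L0) / L0) * 100
Step 1: Extension = 406 - 346 = 60 mm
Step 2: Elongation = (60 / 346) * 100
Step 3: Elongation = 0.17341 * 100 = 17.341% ≈ 17.3%

17.3%


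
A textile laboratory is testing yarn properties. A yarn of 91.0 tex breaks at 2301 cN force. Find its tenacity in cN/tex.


Formula: Tenacity = Breaking force / Linear density
Tenacity = 2301 cN / 91.0 tex
Tenacity = 25.29 cN/tex

25.29 cN/tex


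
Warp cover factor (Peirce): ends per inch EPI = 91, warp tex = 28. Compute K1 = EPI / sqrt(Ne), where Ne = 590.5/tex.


Formula: K1 = EPI / sqrt(Ne), with Ne = 590.5 / tex_warp
Step 1: Ne = 590.5 / 28 = 21.089
Step 2: sqrt(Ne) = sqrt(21.089) = 4.5923
Step 3: K1 = 91 / 4.5923 = 19.8

19.8


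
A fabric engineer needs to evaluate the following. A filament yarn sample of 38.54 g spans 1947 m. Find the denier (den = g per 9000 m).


Formula: den = (mass_g / length_m) * 9000
Substituting: den = (38.54 / 1947) * 9000
Intermediate: 38.54 / 1947 = 0.01979456 g/m
den = 0.01979456 * 9000 = 178.2 denier

178.2 denier


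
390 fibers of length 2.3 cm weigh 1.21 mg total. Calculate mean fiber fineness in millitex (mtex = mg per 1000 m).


Formula: fineness (mtex) = mass (mg) / total length (km) = (mass_mg / total_length_m) * 1000
Step 1: Convert fiber length: 2.3 cm = 0.023 m
Step 2: Total fiber length = 390 * 0.023 = 8.97 m
Step 3: Linear density = 1.21 mg / 8.97 m = 0.1349 mg/m
Step 4: fineness = 0.1349 * 1000 = 134.9 mtex

134.9 mtex


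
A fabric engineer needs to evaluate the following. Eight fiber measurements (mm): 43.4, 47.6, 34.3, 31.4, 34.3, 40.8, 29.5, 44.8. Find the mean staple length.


Formula: Mean = sum of lengths / count
Sum = 43.4 + 47.6 + 34.3 + 31.4 + 34.3 + 40.8 + 29.5 + 44.8
Sum = 306.1 mm
Mean = 306.1 / 8 = 38.26 mm

38.26 mm


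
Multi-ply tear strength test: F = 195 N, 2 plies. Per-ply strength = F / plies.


Formula: Per-ply strength = Total force / Number of plies
Per-ply = 195 N / 2
Per-ply = 97.5 N

97.5 N


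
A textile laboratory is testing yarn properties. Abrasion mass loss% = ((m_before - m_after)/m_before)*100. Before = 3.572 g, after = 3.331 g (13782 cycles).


Formula: Mass loss% = ((m_before - m_after) / m_before) * 100
Step 1: Mass loss = 3.572 - 3.331 = 0.241 g
Step 2: Ratio = 0.241 / 3.572 = 0.0674692
Step 3: Mass loss% = 0.0674692 * 100 = 6.74692% ≈ 6.75%

6.75%


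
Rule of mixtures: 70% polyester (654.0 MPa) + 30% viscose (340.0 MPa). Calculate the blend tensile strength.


Formula: Blend property = (fraction_A * property_A) + (fraction_B * property_B)
Step 1: Contribution A = 70/100 * 654.0 MPa = 457.8 MPa
Step 2: Contribution B = 30/100 * 340.0 MPa = 102.0 MPa
Step 3: Blend tensile strength = 457.8 + 102.0 = 559.8 MPa

559.8 MPa


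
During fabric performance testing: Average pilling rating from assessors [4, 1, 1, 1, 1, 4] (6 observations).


Formula: Mean = sum / count
Sum = 4 + 1 + 1 + 1 + 1 + 4 = 12
Mean = 12 / 6 = 2.0

2.0


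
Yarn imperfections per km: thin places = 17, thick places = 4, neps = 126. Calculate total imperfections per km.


Formula: Total = thin places + thick places + neps
Total = 17 + 4 + 126
Total = 147 imperfections/km

147 imperfections/km


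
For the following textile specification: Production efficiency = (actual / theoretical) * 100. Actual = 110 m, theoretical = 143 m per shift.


Formula: Efficiency% = (Actual output / Theoretical output) * 100
Efficiency% = (110 / 143) * 100
Efficiency% = 0.769231 * 100 = 76.9231% ≈ 76.9%

76.9%


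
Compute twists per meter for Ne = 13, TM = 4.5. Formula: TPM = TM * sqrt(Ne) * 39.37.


Formula: TPM = TM * sqrt(Ne) * 39.37
Step 1: sqrt(Ne) = sqrt(13) = 3.6056
Step 2: TM * sqrt(Ne) = 4.5 * 3.6056 = 16.2252
Step 3: TPM = 16.2252 * 39.37 = 639 twists/m

639 twists/m


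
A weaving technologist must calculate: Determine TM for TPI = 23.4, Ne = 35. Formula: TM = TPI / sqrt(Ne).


Formula: TM = TPI / sqrt(Ne)
Step 1: sqrt(Ne) = sqrt(35) = 5.9161
Step 2: TM = 23.4 / 5.9161 = 3.96

3.96 TM


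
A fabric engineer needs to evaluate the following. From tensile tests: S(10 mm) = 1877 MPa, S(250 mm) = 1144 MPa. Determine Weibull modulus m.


Formula: m = ln(L1/L2) / ln(S2/S1)
Step 1: ln(L1/L2) = ln(10/250) = -3.21888
Step 2: S2/S1 = 1144/1877 = 0.60948
Step 3: ln(S2/S1) = ln(0.60948) = -0.49515
Step 4: m = -3.21888 / -0.49515 = 6.50

6.50 (Weibull m)


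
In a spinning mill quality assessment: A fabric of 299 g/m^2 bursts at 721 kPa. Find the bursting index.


Formula: Bursting Index = Bursting Strength / Fabric GSM
BI = 721 kPa / 299 g/m^2
BI = 2.411 kPa/(g/m^2)

2.411 kPa/(g/m^2)


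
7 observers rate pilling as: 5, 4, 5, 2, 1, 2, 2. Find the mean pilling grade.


Formula: Mean = sum / count
Sum = 5 + 4 + 5 + 2 + 1 + 2 + 2 = 21
Mean = 21 / 7 = 3.0

3.0


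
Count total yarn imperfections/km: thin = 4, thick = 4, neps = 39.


Formula: Total = thin places + thick places + neps
Total = 4 + 4 + 39
Total = 47 imperfections/km

47 imperfections/km


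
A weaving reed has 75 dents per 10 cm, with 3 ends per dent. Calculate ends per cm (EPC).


Formula: EPC = (dents per 10 cm * ends per dent) / 10
Step 1: Total ends per 10 cm = 75 * 3 = 225
Step 2: EPC = 225 / 10 = 22.5 ends/cm

22.5 ends/cm


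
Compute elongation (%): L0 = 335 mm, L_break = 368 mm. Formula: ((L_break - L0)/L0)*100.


Formula: Elongation (%) = ((L_break - L0) / L0) * 100
Step 1: Extension = 368 - 335 = 33 mm
Step 2: Elongation = (33 / 335) * 100
Step 3: Elongation = 0.098507 * 100 = 9.8507% ≈ 9.9%

9.9%


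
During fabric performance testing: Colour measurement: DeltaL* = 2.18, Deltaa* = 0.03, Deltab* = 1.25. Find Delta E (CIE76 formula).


Formula: Delta E = sqrt(dL*^2 + da*^2 + db*^2)
Step 1: dL*^2 = 2.18^2 = 4.7524
Step 2: da*^2 = 0.03^2 = 0.0009
Step 3: db*^2 = 1.25^2 = 1.5625
Step 4: Sum = 4.7524 + 0.0009 + 1.5625 = 6.3158
Step 5: Delta E = sqrt(6.3158) = 2.51

2.51 Delta E


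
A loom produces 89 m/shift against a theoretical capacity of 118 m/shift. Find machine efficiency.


Formula: Efficiency% = (Actual output / Theoretical output) * 100
Efficiency% = (89 / 118) * 100
Efficiency% = 0.754237 * 100 = 75.4237% ≈ 75.4%

75.4%


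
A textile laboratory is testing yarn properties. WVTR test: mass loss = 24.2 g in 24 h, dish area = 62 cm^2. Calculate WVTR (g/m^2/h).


Formula: WVTR = mass_loss / (area * time)
Step 1: Convert area: 62 cm^2 = 0.0062 m^2
Step 2: WVTR = 24.2 g / (0.0062 m^2 * 24 h)
Step 3: WVTR = 24.2 / 0.1488 = 162.6 g/m^2/h

162.6 g/m^2/h


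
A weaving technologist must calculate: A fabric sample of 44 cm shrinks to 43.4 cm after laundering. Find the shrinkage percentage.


Formula: Shrinkage% = ((L_before - L_after) / L_before) * 100
Step 1: Shrinkage = 44 - 43.4 = 0.6 cm
Step 2: Shrinkage% = (0.6 / 44) * 100
Step 3: Shrinkage% = 0.013636 * 100 = 1.3636% ≈ 1.4%

1.4%


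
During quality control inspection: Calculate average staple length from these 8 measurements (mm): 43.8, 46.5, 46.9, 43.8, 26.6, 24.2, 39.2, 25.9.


Formula: Mean = sum of lengths / count
Sum = 43.8 + 46.5 + 46.9 + 43.8 + 26.6 + 24.2 + 39.2 + 25.9
Sum = 296.9 mm
Mean = 296.9 / 8 = 37.11 mm

37.11 mm


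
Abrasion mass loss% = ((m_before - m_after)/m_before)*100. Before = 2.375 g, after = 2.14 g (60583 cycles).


Formula: Mass loss% = ((m_before - m_after) / m_before) * 100
Step 1: Mass loss = 2.375 - 2.14 = 0.235 g
Step 2: Ratio = 0.235 / 2.375 = 0.0989474
Step 3: Mass loss% = 0.0989474 * 100 = 9.89474% ≈ 9.89%

9.89%


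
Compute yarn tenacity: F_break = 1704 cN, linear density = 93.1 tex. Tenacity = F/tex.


Formula: Tenacity = Breaking force / Linear density
Tenacity = 1704 cN / 93.1 tex
Tenacity = 18.30 cN/tex

18.30 cN/tex


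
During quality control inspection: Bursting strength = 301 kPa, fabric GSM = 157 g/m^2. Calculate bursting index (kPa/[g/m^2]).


Formula: Bursting Index = Bursting Strength / Fabric GSM
BI = 301 kPa / 157 g/m^2
BI = 1.917 kPa/(g/m^2)

1.917 kPa/(g/m^2)


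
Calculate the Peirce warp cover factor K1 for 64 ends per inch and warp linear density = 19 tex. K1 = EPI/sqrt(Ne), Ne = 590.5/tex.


Formula: K1 = EPI / sqrt(Ne), with Ne = 590.5 / tex_warp
Step 1: Ne = 590.5 / 19 = 31.079
Step 2: sqrt(Ne) = sqrt(31.079) = 5.5749
Step 3: K1 = 64 / 5.5749 = 11.5

11.5


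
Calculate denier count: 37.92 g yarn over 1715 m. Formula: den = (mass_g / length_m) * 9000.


Formula: den = (mass_g / length_m) * 9000
Substituting: den = (37.92 / 1715) * 9000
Intermediate: 37.92 / 1715 = 0.02211079 g/m
den = 0.02211079 * 9000 = 199.0 denier

199.0 denier


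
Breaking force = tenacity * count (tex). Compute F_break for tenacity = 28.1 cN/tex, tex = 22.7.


Formula: Breaking force = Tenacity * Linear density
F = 28.1 cN/tex * 22.7 tex
F = 637.87 cN

637.87 cN


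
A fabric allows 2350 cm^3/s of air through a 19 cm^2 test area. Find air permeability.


Formula: Air Permeability = Airflow / Test Area
AP = 2350 cm^3/s / 19 cm^2
AP = 123.7 cm^3/s/cm^2

123.7 cm^3/s/cm^2


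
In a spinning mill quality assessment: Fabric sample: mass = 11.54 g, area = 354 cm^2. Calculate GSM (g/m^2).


Formula: GSM = mass_g / area_m2
Step 1: Convert area: 354 cm^2 = 354 / 10000 = 0.0354 m^2
Step 2: GSM = 11.54 g / 0.0354 m^2 = 326.0 g/m^2

326.0 g/m^2


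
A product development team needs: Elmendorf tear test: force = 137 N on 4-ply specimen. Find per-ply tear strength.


Formula: Per-ply strength = Total force / Number of plies
Per-ply = 137 N / 4
Per-ply = 34.25 N

34.25 N


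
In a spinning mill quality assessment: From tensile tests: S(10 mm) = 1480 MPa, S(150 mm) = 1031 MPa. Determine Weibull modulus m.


Formula: m = ln(L1/L2) / ln(S2/S1)
Step 1: ln(L1/L2) = ln(10/150) = -2.70805
Step 2: S2/S1 = 1031/1480 = 0.69662
Step 3: ln(S2/S1) = ln(0.69662) = -0.36152
Step 4: m = -2.70805 / -0.36152 = 7.49

7.49 (Weibull m)


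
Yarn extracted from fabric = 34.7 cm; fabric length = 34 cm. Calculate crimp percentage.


Formula: Crimp% = ((L_yarn - L_fabric) / L_fabric) * 100
Step 1: Extension = 34.7 - 34 = 0.7 cm
Step 2: Crimp% = (0.7 / 34) * 100
Step 3: Crimp% = 0.020588 * 100 = 2.0588% ≈ 2.1%

2.1%


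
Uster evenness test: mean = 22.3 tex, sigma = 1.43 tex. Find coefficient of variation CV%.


Formula: CV% = (standard deviation / mean) * 100
Step 1: Ratio = 1.43 / 22.3 = 0.064126
Step 2: CV% = 0.064126 * 100 = 6.4126% ≈ 6.4%

6.4%


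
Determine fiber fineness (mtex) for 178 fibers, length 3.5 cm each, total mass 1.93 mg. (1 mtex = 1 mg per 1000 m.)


Formula: fineness (mtex) = mass (mg) / total length (km) = (mass_mg / total_length_m) * 1000
Step 1: Convert fiber length: 3.5 cm = 0.035 m
Step 2: Total fiber length = 178 * 0.035 = 6.23 m
Step 3: Linear density = 1.93 mg / 6.23 m = 0.3098 mg/m
Step 4: fineness = 0.3098 * 1000 = 309.8 mtex

309.8 mtex


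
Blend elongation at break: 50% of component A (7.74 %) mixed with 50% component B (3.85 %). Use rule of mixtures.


Formula: Blend property = (fraction_A * property_A) + (fraction_B * property_B)
Step 1: Contribution A = 50/100 * 7.74 % = 3.87 %
Step 2: Contribution B = 50/100 * 3.85 % = 1.925 %
Step 3: Blend elongation at break = 3.87 + 1.925 = 5.795 %

5.795 %


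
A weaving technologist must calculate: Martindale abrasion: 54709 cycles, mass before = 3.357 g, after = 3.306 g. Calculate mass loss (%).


Formula: Mass loss% = ((m_before - m_after) / m_before) * 100
Step 1: Mass loss = 3.357 - 3.306 = 0.051 g
Step 2: Ratio = 0.051 / 3.357 = 0.0151921
Step 3: Mass loss% = 0.0151921 * 100 = 1.51921% ≈ 1.52%

1.52%


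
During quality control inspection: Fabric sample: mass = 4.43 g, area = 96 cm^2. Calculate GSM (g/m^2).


Formula: GSM = mass_g / area_m2
Step 1: Convert area: 96 cm^2 = 96 / 10000 = 0.0096 m^2
Step 2: GSM = 4.43 g / 0.0096 m^2 = 461.5 g/m^2

461.5 g/m^2


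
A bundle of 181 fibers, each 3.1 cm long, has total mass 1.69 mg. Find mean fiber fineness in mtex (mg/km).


Formula: fineness (mtex) = mass (mg) / total length (km) = (mass_mg / total_length_m) * 1000
Step 1: Convert fiber length: 3.1 cm = 0.031 m
Step 2: Total fiber length = 181 * 0.031 = 5.611 m
Step 3: Linear density = 1.69 mg / 5.611 m = 0.3012 mg/m
Step 4: fineness = 0.3012 * 1000 = 301.2 mtex

301.2 mtex


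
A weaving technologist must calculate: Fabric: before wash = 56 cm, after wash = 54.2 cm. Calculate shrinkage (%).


Formula: Shrinkage% = ((L_before - L_after) / L_before) * 100
Step 1: Shrinkage = 56 - 54.2 = 1.8 cm
Step 2: Shrinkage% = (1.8 / 56) * 100
Step 3: Shrinkage% = 0.032143 * 100 = 3.2143% ≈ 3.2%

3.2%


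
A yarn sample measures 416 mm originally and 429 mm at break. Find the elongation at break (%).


Formula: Elongation (%) = ((L_break - L0) / L0) * 100
Step 1: Extension = 429 - 416 = 13 mm
Step 2: Elongation = (13 / 416) * 100
Step 3: Elongation = 0.03125 * 100 = 3.125% ≈ 3.1%

3.1%


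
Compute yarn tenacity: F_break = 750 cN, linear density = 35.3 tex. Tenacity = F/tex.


Formula: Tenacity = Breaking force / Linear density
Tenacity = 750 cN / 35.3 tex
Tenacity = 21.25 cN/tex

21.25 cN/tex


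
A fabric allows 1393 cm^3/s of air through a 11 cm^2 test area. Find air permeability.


Formula: Air Permeability = Airflow / Test Area
AP = 1393 cm^3/s / 11 cm^2
AP = 126.6 cm^3/s/cm^2

126.6 cm^3/s/cm^2


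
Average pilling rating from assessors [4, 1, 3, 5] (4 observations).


Formula: Mean = sum / count
Sum = 4 + 1 + 3 + 5 = 13
Mean = 13 / 4 = 3.3

3.3


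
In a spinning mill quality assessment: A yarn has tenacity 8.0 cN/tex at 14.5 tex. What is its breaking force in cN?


Formula: Breaking force = Tenacity * Linear density
F = 8.0 cN/tex * 14.5 tex
F = 116.00 cN

116.00 cN


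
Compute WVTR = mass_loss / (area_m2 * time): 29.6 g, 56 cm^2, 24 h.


Formula: WVTR = mass_loss / (area * time)
Step 1: Convert area: 56 cm^2 = 0.0056 m^2
Step 2: WVTR = 29.6 g / (0.0056 m^2 * 24 h)
Step 3: WVTR = 29.6 / 0.1344 = 220.2 g/m^2/h

220.2 g/m^2/h


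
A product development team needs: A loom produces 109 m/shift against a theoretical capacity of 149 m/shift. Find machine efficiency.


Formula: Efficiency% = (Actual output / Theoretical output) * 100
Efficiency% = (109 / 149) * 100
Efficiency% = 0.731544 * 100 = 73.1544% ≈ 73.2%

73.2%


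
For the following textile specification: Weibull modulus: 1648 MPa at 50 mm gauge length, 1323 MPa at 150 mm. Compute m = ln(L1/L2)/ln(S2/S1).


Formula: m = ln(L1/L2) / ln(S2/S1)
Step 1: ln(L1/L2) = ln(50/150) = -1.09861
Step 2: S2/S1 = 1323/1648 = 0.80279
Step 3: ln(S2/S1) = ln(0.80279) = -0.21966
Step 4: m = -1.09861 / -0.21966 = 5.00

5.00 (Weibull m)


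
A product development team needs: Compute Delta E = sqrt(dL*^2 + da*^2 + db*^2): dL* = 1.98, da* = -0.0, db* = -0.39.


Formula: Delta E = sqrt(dL*^2 + da*^2 + db*^2)
Step 1: dL*^2 = 1.98^2 = 3.9204
Step 2: da*^2 = (-0.0)^2 = 0.0
Step 3: db*^2 = (-0.39)^2 = 0.1521
Step 4: Sum = 3.9204 + 0.0 + 0.1521 = 4.0725
Step 5: Delta E = sqrt(4.0725) = 2.02

2.02 Delta E


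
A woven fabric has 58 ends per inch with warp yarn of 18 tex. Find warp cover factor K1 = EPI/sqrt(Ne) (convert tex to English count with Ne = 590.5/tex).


Formula: K1 = EPI / sqrt(Ne), with Ne = 590.5 / tex_warp
Step 1: Ne = 590.5 / 18 = 32.806
Step 2: sqrt(Ne) = sqrt(32.806) = 5.7277
Step 3: K1 = 58 / 5.7277 = 10.1

10.1


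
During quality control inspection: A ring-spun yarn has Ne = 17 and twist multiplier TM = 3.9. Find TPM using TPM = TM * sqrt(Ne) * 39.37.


Formula: TPM = TM * sqrt(Ne) * 39.37
Step 1: sqrt(Ne) = sqrt(17) = 4.1231
Step 2: TM * sqrt(Ne) = 3.9 * 4.1231 = 16.0801
Step 3: TPM = 16.0801 * 39.37 = 633 twists/m

633 twists/m


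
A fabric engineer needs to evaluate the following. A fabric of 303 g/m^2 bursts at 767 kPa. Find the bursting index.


Formula: Bursting Index = Bursting Strength / Fabric GSM
BI = 767 kPa / 303 g/m^2
BI = 2.531 kPa/(g/m^2)

2.531 kPa/(g/m^2)


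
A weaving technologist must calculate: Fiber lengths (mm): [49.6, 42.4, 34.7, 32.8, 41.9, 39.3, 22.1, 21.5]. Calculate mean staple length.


Formula: Mean = sum of lengths / count
Sum = 49.6 + 42.4 + 34.7 + 32.8 + 41.9 + 39.3 + 22.1 + 21.5
Sum = 284.3 mm
Mean = 284.3 / 8 = 35.54 mm

35.54 mm


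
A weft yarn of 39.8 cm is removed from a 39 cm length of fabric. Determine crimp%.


Formula: Crimp% = ((L_yarn - L_fabric) / L_fabric) * 100
Step 1: Extension = 39.8 - 39 = 0.8 cm
Step 2: Crimp% = (0.8 / 39) * 100
Step 3: Crimp% = 0.020513 * 100 = 2.0513% ≈ 2.1%

2.1%


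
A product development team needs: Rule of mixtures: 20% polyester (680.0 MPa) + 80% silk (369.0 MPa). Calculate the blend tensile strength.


Formula: Blend property = (fraction_A * property_A) + (fraction_B * property_B)
Step 1: Contribution A = 20/100 * 680.0 MPa = 136.0 MPa
Step 2: Contribution B = 80/100 * 369.0 MPa = 295.2 MPa
Step 3: Blend tensile strength = 136.0 + 295.2 = 431.2 MPa

431.2 MPa


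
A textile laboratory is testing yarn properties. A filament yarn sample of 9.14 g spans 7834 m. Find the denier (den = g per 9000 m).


Formula: den = (mass_g / length_m) * 9000
Substituting: den = (9.14 / 7834) * 9000
Intermediate: 9.14 / 7834 = 0.00116671 g/m
den = 0.00116671 * 9000 = 10.5 denier

10.5 denier


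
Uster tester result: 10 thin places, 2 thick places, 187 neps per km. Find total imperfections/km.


Formula: Total = thin places + thick places + neps
Total = 10 + 2 + 187
Total = 199 imperfections/km

199 imperfections/km


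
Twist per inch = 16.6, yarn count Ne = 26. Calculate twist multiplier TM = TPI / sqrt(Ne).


Formula: TM = TPI / sqrt(Ne)
Step 1: sqrt(Ne) = sqrt(26) = 5.099
Step 2: TM = 16.6 / 5.099 = 3.26

3.26 TM


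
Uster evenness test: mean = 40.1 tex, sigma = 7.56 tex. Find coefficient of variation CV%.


Formula: CV% = (standard deviation / mean) * 100
Step 1: Ratio = 7.56 / 40.1 = 0.188529
Step 2: CV% = 0.188529 * 100 = 18.8529% ≈ 18.9%

18.9%


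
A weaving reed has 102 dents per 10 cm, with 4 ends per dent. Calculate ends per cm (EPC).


Formula: EPC = (dents per 10 cm * ends per dent) / 10
Step 1: Total ends per 10 cm = 102 * 4 = 408
Step 2: EPC = 408 / 10 = 40.8 ends/cm

40.8 ends/cm


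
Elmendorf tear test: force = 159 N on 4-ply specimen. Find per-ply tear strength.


Formula: Per-ply strength = Total force / Number of plies
Per-ply = 159 N / 4
Per-ply = 39.75 N

39.75 N


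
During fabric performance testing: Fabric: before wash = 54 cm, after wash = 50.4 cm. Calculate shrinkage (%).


Formula: Shrinkage% = ((L_before - L_after) / L_before) * 100
Step 1: Shrinkage = 54 - 50.4 = 3.6 cm
Step 2: Shrinkage% = (3.6 / 54) * 100
Step 3: Shrinkage% = 0.066667 * 100 = 6.6667% ≈ 6.7%

6.7%


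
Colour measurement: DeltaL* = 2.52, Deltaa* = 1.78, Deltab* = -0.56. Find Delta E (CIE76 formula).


Formula: Delta E = sqrt(dL*^2 + da*^2 + db*^2)
Step 1: dL*^2 = 2.52^2 = 6.3504
Step 2: da*^2 = 1.78^2 = 3.1684
Step 3: db*^2 = (-0.56)^2 = 0.3136
Step 4: Sum = 6.3504 + 3.1684 + 0.3136 = 9.8324
Step 5: Delta E = sqrt(9.8324) = 3.14

3.14 Delta E


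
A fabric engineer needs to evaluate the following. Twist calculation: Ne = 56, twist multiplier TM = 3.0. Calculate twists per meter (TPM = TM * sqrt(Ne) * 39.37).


Formula: TPM = TM * sqrt(Ne) * 39.37
Step 1: sqrt(Ne) = sqrt(56) = 7.4833
Step 2: TM * sqrt(Ne) = 3.0 * 7.4833 = 22.4499
Step 3: TPM = 22.4499 * 39.37 = 884 twists/m

884 twists/m


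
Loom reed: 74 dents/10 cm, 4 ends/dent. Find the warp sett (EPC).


Formula: EPC = (dents per 10 cm * ends per dent) / 10
Step 1: Total ends per 10 cm = 74 * 4 = 296
Step 2: EPC = 296 / 10 = 29.6 ends/cm

29.6 ends/cm


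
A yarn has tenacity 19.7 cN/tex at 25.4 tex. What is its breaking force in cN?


Formula: Breaking force = Tenacity * Linear density
F = 19.7 cN/tex * 25.4 tex
F = 500.38 cN

500.38 cN


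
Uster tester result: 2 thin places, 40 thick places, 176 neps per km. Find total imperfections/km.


Formula: Total = thin places + thick places + neps
Total = 2 + 40 + 176
Total = 218 imperfections/km

218 imperfections/km


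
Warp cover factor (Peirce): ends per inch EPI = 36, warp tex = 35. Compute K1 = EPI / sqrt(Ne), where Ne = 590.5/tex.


Formula: K1 = EPI / sqrt(Ne), with Ne = 590.5 / tex_warp
Step 1: Ne = 590.5 / 35 = 16.871
Step 2: sqrt(Ne) = sqrt(16.871) = 4.1074
Step 3: K1 = 36 / 4.1074 = 8.8

8.8


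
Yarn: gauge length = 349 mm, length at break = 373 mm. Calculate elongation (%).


Formula: Elongation (%) = ((L_break - L0) / L0) * 100
Step 1: Extension = 373 - 349 = 24 mm
Step 2: Elongation = (24 / 349) * 100
Step 3: Elongation = 0.068768 * 100 = 6.8768% ≈ 6.9%

6.9%


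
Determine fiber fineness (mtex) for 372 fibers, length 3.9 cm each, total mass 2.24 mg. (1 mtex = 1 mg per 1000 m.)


Formula: fineness (mtex) = mass (mg) / total length (km) = (mass_mg / total_length_m) * 1000
Step 1: Convert fiber length: 3.9 cm = 0.039 m
Step 2: Total fiber length = 372 * 0.039 = 14.508 m
Step 3: Linear density = 2.24 mg / 14.508 m = 0.1544 mg/m
Step 4: fineness = 0.1544 * 1000 = 154.4 mtex

154.4 mtex


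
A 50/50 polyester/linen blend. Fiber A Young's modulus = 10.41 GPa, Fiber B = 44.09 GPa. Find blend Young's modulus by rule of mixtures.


Formula: Blend property = (fraction_A * property_A) + (fraction_B * property_B)
Step 1: Contribution A = 50/100 * 10.41 GPa = 5.205 GPa
Step 2: Contribution B = 50/100 * 44.09 GPa = 22.045 GPa
Step 3: Blend Young's modulus = 5.205 + 22.045 = 27.25 GPa

27.25 GPa


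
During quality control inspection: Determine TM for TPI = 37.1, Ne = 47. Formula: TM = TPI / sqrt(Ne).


Formula: TM = TPI / sqrt(Ne)
Step 1: sqrt(Ne) = sqrt(47) = 6.8557
Step 2: TM = 37.1 / 6.8557 = 5.41

5.41 TM


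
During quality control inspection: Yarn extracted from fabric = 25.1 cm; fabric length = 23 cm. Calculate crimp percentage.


Formula: Crimp% = ((L_yarn - L_fabric) / L_fabric) * 100
Step 1: Extension = 25.1 - 23 = 2.1 cm
Step 2: Crimp% = (2.1 / 23) * 100
Step 3: Crimp% = 0.091304 * 100 = 9.1304% ≈ 9.1%

9.1%


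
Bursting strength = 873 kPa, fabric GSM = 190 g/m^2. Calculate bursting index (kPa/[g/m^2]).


Formula: Bursting Index = Bursting Strength / Fabric GSM
BI = 873 kPa / 190 g/m^2
BI = 4.595 kPa/(g/m^2)

4.595 kPa/(g/m^2)


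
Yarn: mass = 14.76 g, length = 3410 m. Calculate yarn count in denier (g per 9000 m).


Formula: den = (mass_g / length_m) * 9000
Substituting: den = (14.76 / 3410) * 9000
Intermediate: 14.76 / 3410 = 0.00432845 g/m
den = 0.00432845 * 9000 = 39.0 denier

39.0 denier


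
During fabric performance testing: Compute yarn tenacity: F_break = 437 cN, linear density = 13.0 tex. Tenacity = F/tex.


Formula: Tenacity = Breaking force / Linear density
Tenacity = 437 cN / 13.0 tex
Tenacity = 33.62 cN/tex

33.62 cN/tex


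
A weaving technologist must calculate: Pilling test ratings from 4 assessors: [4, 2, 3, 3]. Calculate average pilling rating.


Formula: Mean = sum / count
Sum = 4 + 2 + 3 + 3 = 12
Mean = 12 / 4 = 3.0

3.0


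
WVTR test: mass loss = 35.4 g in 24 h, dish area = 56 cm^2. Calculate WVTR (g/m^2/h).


Formula: WVTR = mass_loss / (area * time)
Step 1: Convert area: 56 cm^2 = 0.0056 m^2
Step 2: WVTR = 35.4 g / (0.0056 m^2 * 24 h)
Step 3: WVTR = 35.4 / 0.1344 = 263.4 g/m^2/h

263.4 g/m^2/h


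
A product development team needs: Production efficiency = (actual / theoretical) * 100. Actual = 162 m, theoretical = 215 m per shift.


Formula: Efficiency% = (Actual output / Theoretical output) * 100
Efficiency% = (162 / 215) * 100
Efficiency% = 0.753488 * 100 = 75.3488% ≈ 75.3%

75.3%


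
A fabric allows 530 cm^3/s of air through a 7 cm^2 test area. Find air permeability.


Formula: Air Permeability = Airflow / Test Area
AP = 530 cm^3/s / 7 cm^2
AP = 75.7 cm^3/s/cm^2

75.7 cm^3/s/cm^2


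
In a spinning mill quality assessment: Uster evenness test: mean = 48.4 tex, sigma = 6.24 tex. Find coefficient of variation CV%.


Formula: CV% = (standard deviation / mean) * 100
Step 1: Ratio = 6.24 / 48.4 = 0.128926
Step 2: CV% = 0.128926 * 100 = 12.8926% ≈ 12.9%

12.9%


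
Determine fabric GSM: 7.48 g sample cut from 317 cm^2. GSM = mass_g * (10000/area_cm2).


Formula: GSM = mass_g / area_m2
Step 1: Convert area: 317 cm^2 = 317 / 10000 = 0.0317 m^2
Step 2: GSM = 7.48 g / 0.0317 m^2 = 236.0 g/m^2

236.0 g/m^2


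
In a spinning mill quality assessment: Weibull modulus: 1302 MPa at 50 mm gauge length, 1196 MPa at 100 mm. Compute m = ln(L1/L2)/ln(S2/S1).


Formula: m = ln(L1/L2) / ln(S2/S1)
Step 1: ln(L1/L2) = ln(50/100) = -0.69315
Step 2: S2/S1 = 1196/1302 = 0.91859
Step 3: ln(S2/S1) = ln(0.91859) = -0.08492
Step 4: m = -0.69315 / -0.08492 = 8.16

8.16 (Weibull m)


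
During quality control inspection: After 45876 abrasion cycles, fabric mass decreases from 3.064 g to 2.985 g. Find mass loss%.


Formula: Mass loss% = ((m_before - m_after) / m_before) * 100
Step 1: Mass loss = 3.064 - 2.985 = 0.079 g
Step 2: Ratio = 0.079 / 3.064 = 0.0257833
Step 3: Mass loss% = 0.0257833 * 100 = 2.57833% ≈ 2.58%

2.58%


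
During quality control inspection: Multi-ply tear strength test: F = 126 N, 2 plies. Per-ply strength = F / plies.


Formula: Per-ply strength = Total force / Number of plies
Per-ply = 126 N / 2
Per-ply = 63 N

63 N


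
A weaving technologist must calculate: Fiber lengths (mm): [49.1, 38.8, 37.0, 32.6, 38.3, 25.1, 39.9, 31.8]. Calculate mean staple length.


Formula: Mean = sum of lengths / count
Sum = 49.1 + 38.8 + 37.0 + 32.6 + 38.3 + 25.1 + 39.9 + 31.8
Sum = 292.6 mm
Mean = 292.6 / 8 = 36.58 mm

36.58 mm


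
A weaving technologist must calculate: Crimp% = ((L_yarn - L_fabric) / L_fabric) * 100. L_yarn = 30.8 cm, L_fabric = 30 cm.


Formula: Crimp% = ((L_yarn - L_fabric) / L_fabric) * 100
Step 1: Extension = 30.8 - 30 = 0.8 cm
Step 2: Crimp% = (0.8 / 30) * 100
Step 3: Crimp% = 0.026667 * 100 = 2.6667% ≈ 2.7%

2.7%


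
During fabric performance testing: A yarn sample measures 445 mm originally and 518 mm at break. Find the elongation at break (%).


Formula: Elongation (%) = ((L_break - L0) / L0) * 100
Step 1: Extension = 518 - 445 = 73 mm
Step 2: Elongation = (73 / 445) * 100
Step 3: Elongation = 0.164045 * 100 = 16.4045% ≈ 16.4%

16.4%


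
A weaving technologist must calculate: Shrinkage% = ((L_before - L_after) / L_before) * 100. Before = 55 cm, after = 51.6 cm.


Formula: Shrinkage% = ((L_before - L_after) / L_before) * 100
Step 1: Shrinkage = 55 - 51.6 = 3.4 cm
Step 2: Shrinkage% = (3.4 / 55) * 100
Step 3: Shrinkage% = 0.061818 * 100 = 6.1818% ≈ 6.2%

6.2%


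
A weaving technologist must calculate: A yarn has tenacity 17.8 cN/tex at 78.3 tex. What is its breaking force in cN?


Formula: Breaking force = Tenacity * Linear density
F = 17.8 cN/tex * 78.3 tex
F = 1393.74 cN

1393.74 cN


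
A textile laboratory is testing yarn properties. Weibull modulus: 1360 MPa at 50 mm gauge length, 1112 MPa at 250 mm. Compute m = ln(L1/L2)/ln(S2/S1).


Formula: m = ln(L1/L2) / ln(S2/S1)
Step 1: ln(L1/L2) = ln(50/250) = -1.60944
Step 2: S2/S1 = 1112/1360 = 0.81765
Step 3: ln(S2/S1) = ln(0.81765) = -0.20132
Step 4: m = -1.60944 / -0.20132 = 7.99

7.99 (Weibull m)


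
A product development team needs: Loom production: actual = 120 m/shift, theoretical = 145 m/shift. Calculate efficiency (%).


Formula: Efficiency% = (Actual output / Theoretical output) * 100
Efficiency% = (120 / 145) * 100
Efficiency% = 0.827586 * 100 = 82.7586% ≈ 82.8%

82.8%


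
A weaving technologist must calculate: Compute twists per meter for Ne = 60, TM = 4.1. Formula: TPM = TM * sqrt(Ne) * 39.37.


Formula: TPM = TM * sqrt(Ne) * 39.37
Step 1: sqrt(Ne) = sqrt(60) = 7.746
Step 2: TM * sqrt(Ne) = 4.1 * 7.746 = 31.7586
Step 3: TPM = 31.7586 * 39.37 = 1250 twists/m

1250 twists/m


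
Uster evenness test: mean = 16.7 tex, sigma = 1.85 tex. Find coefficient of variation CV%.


Formula: CV% = (standard deviation / mean) * 100
Step 1: Ratio = 1.85 / 16.7 = 0.110778
Step 2: CV% = 0.110778 * 100 = 11.0778% ≈ 11.1%

11.1%


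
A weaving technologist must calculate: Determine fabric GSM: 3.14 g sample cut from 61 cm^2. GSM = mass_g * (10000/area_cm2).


Formula: GSM = mass_g / area_m2
Step 1: Convert area: 61 cm^2 = 61 / 10000 = 0.0061 m^2
Step 2: GSM = 3.14 g / 0.0061 m^2 = 514.8 g/m^2

514.8 g/m^2


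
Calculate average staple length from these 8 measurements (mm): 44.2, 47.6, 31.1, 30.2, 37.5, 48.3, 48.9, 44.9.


Formula: Mean = sum of lengths / count
Sum = 44.2 + 47.6 + 31.1 + 30.2 + 37.5 + 48.3 + 48.9 + 44.9
Sum = 332.7 mm
Mean = 332.7 / 8 = 41.59 mm

41.59 mm


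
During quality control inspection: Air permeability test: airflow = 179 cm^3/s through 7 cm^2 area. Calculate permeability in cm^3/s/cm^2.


Formula: Air Permeability = Airflow / Test Area
AP = 179 cm^3/s / 7 cm^2
AP = 25.6 cm^3/s/cm^2

25.6 cm^3/s/cm^2


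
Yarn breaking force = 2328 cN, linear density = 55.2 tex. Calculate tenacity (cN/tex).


Formula: Tenacity = Breaking force / Linear density
Tenacity = 2328 cN / 55.2 tex
Tenacity = 42.17 cN/tex

42.17 cN/tex


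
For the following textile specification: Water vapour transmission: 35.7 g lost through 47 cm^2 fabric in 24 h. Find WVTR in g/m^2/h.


Formula: WVTR = mass_loss / (area * time)
Step 1: Convert area: 47 cm^2 = 0.0047 m^2
Step 2: WVTR = 35.7 g / (0.0047 m^2 * 24 h)
Step 3: WVTR = 35.7 / 0.1128 = 316.5 g/m^2/h

316.5 g/m^2/h


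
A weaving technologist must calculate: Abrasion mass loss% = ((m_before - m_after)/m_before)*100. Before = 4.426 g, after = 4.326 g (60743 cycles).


Formula: Mass loss% = ((m_before - m_after) / m_before) * 100
Step 1: Mass loss = 4.426 - 4.326 = 0.1 g
Step 2: Ratio = 0.1 / 4.426 = 0.0225938
Step 3: Mass loss% = 0.0225938 * 100 = 2.25938% ≈ 2.26%

2.26%


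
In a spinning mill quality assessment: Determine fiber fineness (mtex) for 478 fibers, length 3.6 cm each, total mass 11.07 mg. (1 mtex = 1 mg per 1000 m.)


Formula: fineness (mtex) = mass (mg) / total length (km) = (mass_mg / total_length_m) * 1000
Step 1: Convert fiber length: 3.6 cm = 0.036 m
Step 2: Total fiber length = 478 * 0.036 = 17.208 m
Step 3: Linear density = 11.07 mg / 17.208 m = 0.6433 mg/m
Step 4: fineness = 0.6433 * 1000 = 643.3 mtex

643.3 mtex


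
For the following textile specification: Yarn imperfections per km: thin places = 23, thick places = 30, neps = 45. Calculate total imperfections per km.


Formula: Total = thin places + thick places + neps
Total = 23 + 30 + 45
Total = 98 imperfections/km

98 imperfections/km


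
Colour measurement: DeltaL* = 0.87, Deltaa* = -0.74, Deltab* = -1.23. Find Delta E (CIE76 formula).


Formula: Delta E = sqrt(dL*^2 + da*^2 + db*^2)
Step 1: dL*^2 = 0.87^2 = 0.7569
Step 2: da*^2 = (-0.74)^2 = 0.5476
Step 3: db*^2 = (-1.23)^2 = 1.5129
Step 4: Sum = 0.7569 + 0.5476 + 1.5129 = 2.8174
Step 5: Delta E = sqrt(2.8174) = 1.68

1.68 Delta E


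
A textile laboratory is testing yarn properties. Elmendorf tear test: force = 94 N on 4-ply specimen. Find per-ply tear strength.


Formula: Per-ply strength = Total force / Number of plies
Per-ply = 94 N / 4
Per-ply = 23.5 N

23.5 N


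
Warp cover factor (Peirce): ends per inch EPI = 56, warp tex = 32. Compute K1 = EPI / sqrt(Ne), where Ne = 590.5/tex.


Formula: K1 = EPI / sqrt(Ne), with Ne = 590.5 / tex_warp
Step 1: Ne = 590.5 / 32 = 18.453
Step 2: sqrt(Ne) = sqrt(18.453) = 4.2957
Step 3: K1 = 56 / 4.2957 = 13.0

13.0


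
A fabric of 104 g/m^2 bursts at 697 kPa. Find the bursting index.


Formula: Bursting Index = Bursting Strength / Fabric GSM
BI = 697 kPa / 104 g/m^2
BI = 6.702 kPa/(g/m^2)

6.702 kPa/(g/m^2)


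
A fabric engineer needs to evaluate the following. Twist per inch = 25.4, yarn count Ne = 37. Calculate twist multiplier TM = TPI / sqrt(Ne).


Formula: TM = TPI / sqrt(Ne)
Step 1: sqrt(Ne) = sqrt(37) = 6.0828
Step 2: TM = 25.4 / 6.0828 = 4.18

4.18 TM


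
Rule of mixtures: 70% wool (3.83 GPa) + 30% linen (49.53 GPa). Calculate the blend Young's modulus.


Formula: Blend property = (fraction_A * property_A) + (fraction_B * property_B)
Step 1: Contribution A = 70/100 * 3.83 GPa = 2.681 GPa
Step 2: Contribution B = 30/100 * 49.53 GPa = 14.859 GPa
Step 3: Blend Young's modulus = 2.681 + 14.859 = 17.54 GPa

17.54 GPa


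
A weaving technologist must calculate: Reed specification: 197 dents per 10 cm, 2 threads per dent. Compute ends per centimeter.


Formula: EPC = (dents per 10 cm * ends per dent) / 10
Step 1: Total ends per 10 cm = 197 * 2 = 394
Step 2: EPC = 394 / 10 = 39.4 ends/cm

39.4 ends/cm


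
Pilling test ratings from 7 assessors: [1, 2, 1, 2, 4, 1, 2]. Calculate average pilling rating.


Formula: Mean = sum / count
Sum = 1 + 2 + 1 + 2 + 4 + 1 + 2 = 13
Mean = 13 / 7 = 1.9

1.9


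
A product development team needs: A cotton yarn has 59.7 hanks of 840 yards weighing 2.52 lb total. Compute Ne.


Formula: Ne = hanks / mass_lb
Substituting: Ne = 59.7 / 2.52
Ne = 23.7

23.7 Ne


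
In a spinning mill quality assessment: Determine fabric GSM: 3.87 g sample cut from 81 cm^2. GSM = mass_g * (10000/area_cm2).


Formula: GSM = mass_g / area_m2
Step 1: Convert area: 81 cm^2 = 81 / 10000 = 0.0081 m^2
Step 2: GSM = 3.87 g / 0.0081 m^2 = 477.8 g/m^2

477.8 g/m^2


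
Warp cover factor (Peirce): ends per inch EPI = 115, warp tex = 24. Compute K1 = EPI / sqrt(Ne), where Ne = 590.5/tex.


Formula: K1 = EPI / sqrt(Ne), with Ne = 590.5 / tex_warp
Step 1: Ne = 590.5 / 24 = 24.604
Step 2: sqrt(Ne) = sqrt(24.604) = 4.9602
Step 3: K1 = 115 / 4.9602 = 23.2

23.2
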